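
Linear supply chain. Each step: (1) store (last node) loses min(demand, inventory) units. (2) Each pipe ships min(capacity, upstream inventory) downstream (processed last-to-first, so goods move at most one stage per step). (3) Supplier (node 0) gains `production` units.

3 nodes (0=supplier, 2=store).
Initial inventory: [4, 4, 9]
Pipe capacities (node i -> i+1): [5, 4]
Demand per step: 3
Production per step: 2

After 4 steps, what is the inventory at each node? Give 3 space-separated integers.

Step 1: demand=3,sold=3 ship[1->2]=4 ship[0->1]=4 prod=2 -> inv=[2 4 10]
Step 2: demand=3,sold=3 ship[1->2]=4 ship[0->1]=2 prod=2 -> inv=[2 2 11]
Step 3: demand=3,sold=3 ship[1->2]=2 ship[0->1]=2 prod=2 -> inv=[2 2 10]
Step 4: demand=3,sold=3 ship[1->2]=2 ship[0->1]=2 prod=2 -> inv=[2 2 9]

2 2 9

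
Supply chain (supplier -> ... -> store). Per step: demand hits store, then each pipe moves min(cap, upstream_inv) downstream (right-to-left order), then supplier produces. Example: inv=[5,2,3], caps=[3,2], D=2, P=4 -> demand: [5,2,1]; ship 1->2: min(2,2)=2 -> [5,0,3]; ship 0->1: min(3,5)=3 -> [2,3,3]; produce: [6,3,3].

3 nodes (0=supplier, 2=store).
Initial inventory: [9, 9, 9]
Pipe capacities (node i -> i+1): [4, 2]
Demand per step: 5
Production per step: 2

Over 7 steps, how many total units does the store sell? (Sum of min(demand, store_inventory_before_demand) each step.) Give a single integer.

Step 1: sold=5 (running total=5) -> [7 11 6]
Step 2: sold=5 (running total=10) -> [5 13 3]
Step 3: sold=3 (running total=13) -> [3 15 2]
Step 4: sold=2 (running total=15) -> [2 16 2]
Step 5: sold=2 (running total=17) -> [2 16 2]
Step 6: sold=2 (running total=19) -> [2 16 2]
Step 7: sold=2 (running total=21) -> [2 16 2]

Answer: 21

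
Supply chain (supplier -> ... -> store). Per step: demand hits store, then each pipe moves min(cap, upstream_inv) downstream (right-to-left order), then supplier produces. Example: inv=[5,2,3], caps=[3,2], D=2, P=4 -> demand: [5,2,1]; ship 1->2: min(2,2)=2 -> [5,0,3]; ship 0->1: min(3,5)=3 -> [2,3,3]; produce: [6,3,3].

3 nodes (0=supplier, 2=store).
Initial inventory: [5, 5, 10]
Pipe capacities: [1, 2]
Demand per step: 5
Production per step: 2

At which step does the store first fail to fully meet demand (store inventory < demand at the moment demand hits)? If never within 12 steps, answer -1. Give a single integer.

Step 1: demand=5,sold=5 ship[1->2]=2 ship[0->1]=1 prod=2 -> [6 4 7]
Step 2: demand=5,sold=5 ship[1->2]=2 ship[0->1]=1 prod=2 -> [7 3 4]
Step 3: demand=5,sold=4 ship[1->2]=2 ship[0->1]=1 prod=2 -> [8 2 2]
Step 4: demand=5,sold=2 ship[1->2]=2 ship[0->1]=1 prod=2 -> [9 1 2]
Step 5: demand=5,sold=2 ship[1->2]=1 ship[0->1]=1 prod=2 -> [10 1 1]
Step 6: demand=5,sold=1 ship[1->2]=1 ship[0->1]=1 prod=2 -> [11 1 1]
Step 7: demand=5,sold=1 ship[1->2]=1 ship[0->1]=1 prod=2 -> [12 1 1]
Step 8: demand=5,sold=1 ship[1->2]=1 ship[0->1]=1 prod=2 -> [13 1 1]
Step 9: demand=5,sold=1 ship[1->2]=1 ship[0->1]=1 prod=2 -> [14 1 1]
Step 10: demand=5,sold=1 ship[1->2]=1 ship[0->1]=1 prod=2 -> [15 1 1]
Step 11: demand=5,sold=1 ship[1->2]=1 ship[0->1]=1 prod=2 -> [16 1 1]
Step 12: demand=5,sold=1 ship[1->2]=1 ship[0->1]=1 prod=2 -> [17 1 1]
First stockout at step 3

3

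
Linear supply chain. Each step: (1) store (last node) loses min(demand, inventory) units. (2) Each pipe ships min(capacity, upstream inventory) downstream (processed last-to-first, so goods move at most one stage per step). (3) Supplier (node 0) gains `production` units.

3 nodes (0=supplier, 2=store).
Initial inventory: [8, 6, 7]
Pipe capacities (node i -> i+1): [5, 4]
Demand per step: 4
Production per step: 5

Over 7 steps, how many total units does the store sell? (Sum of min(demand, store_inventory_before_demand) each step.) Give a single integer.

Answer: 28

Derivation:
Step 1: sold=4 (running total=4) -> [8 7 7]
Step 2: sold=4 (running total=8) -> [8 8 7]
Step 3: sold=4 (running total=12) -> [8 9 7]
Step 4: sold=4 (running total=16) -> [8 10 7]
Step 5: sold=4 (running total=20) -> [8 11 7]
Step 6: sold=4 (running total=24) -> [8 12 7]
Step 7: sold=4 (running total=28) -> [8 13 7]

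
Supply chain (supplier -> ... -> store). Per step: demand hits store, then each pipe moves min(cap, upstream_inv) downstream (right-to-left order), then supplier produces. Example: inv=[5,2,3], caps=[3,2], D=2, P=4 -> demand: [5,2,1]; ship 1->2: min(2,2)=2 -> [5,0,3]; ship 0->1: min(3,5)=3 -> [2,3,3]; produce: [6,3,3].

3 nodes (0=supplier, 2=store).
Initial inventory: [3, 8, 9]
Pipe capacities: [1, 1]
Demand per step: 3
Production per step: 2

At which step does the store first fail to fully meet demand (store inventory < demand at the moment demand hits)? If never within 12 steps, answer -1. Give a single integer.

Step 1: demand=3,sold=3 ship[1->2]=1 ship[0->1]=1 prod=2 -> [4 8 7]
Step 2: demand=3,sold=3 ship[1->2]=1 ship[0->1]=1 prod=2 -> [5 8 5]
Step 3: demand=3,sold=3 ship[1->2]=1 ship[0->1]=1 prod=2 -> [6 8 3]
Step 4: demand=3,sold=3 ship[1->2]=1 ship[0->1]=1 prod=2 -> [7 8 1]
Step 5: demand=3,sold=1 ship[1->2]=1 ship[0->1]=1 prod=2 -> [8 8 1]
Step 6: demand=3,sold=1 ship[1->2]=1 ship[0->1]=1 prod=2 -> [9 8 1]
Step 7: demand=3,sold=1 ship[1->2]=1 ship[0->1]=1 prod=2 -> [10 8 1]
Step 8: demand=3,sold=1 ship[1->2]=1 ship[0->1]=1 prod=2 -> [11 8 1]
Step 9: demand=3,sold=1 ship[1->2]=1 ship[0->1]=1 prod=2 -> [12 8 1]
Step 10: demand=3,sold=1 ship[1->2]=1 ship[0->1]=1 prod=2 -> [13 8 1]
Step 11: demand=3,sold=1 ship[1->2]=1 ship[0->1]=1 prod=2 -> [14 8 1]
Step 12: demand=3,sold=1 ship[1->2]=1 ship[0->1]=1 prod=2 -> [15 8 1]
First stockout at step 5

5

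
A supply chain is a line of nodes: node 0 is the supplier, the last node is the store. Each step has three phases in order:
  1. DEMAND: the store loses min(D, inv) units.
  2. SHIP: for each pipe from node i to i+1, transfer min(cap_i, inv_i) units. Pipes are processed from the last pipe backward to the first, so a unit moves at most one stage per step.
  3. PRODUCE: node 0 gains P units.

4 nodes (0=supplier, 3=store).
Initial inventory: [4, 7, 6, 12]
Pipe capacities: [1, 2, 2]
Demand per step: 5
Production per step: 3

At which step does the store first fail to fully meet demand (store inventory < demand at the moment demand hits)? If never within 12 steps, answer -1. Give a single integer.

Step 1: demand=5,sold=5 ship[2->3]=2 ship[1->2]=2 ship[0->1]=1 prod=3 -> [6 6 6 9]
Step 2: demand=5,sold=5 ship[2->3]=2 ship[1->2]=2 ship[0->1]=1 prod=3 -> [8 5 6 6]
Step 3: demand=5,sold=5 ship[2->3]=2 ship[1->2]=2 ship[0->1]=1 prod=3 -> [10 4 6 3]
Step 4: demand=5,sold=3 ship[2->3]=2 ship[1->2]=2 ship[0->1]=1 prod=3 -> [12 3 6 2]
Step 5: demand=5,sold=2 ship[2->3]=2 ship[1->2]=2 ship[0->1]=1 prod=3 -> [14 2 6 2]
Step 6: demand=5,sold=2 ship[2->3]=2 ship[1->2]=2 ship[0->1]=1 prod=3 -> [16 1 6 2]
Step 7: demand=5,sold=2 ship[2->3]=2 ship[1->2]=1 ship[0->1]=1 prod=3 -> [18 1 5 2]
Step 8: demand=5,sold=2 ship[2->3]=2 ship[1->2]=1 ship[0->1]=1 prod=3 -> [20 1 4 2]
Step 9: demand=5,sold=2 ship[2->3]=2 ship[1->2]=1 ship[0->1]=1 prod=3 -> [22 1 3 2]
Step 10: demand=5,sold=2 ship[2->3]=2 ship[1->2]=1 ship[0->1]=1 prod=3 -> [24 1 2 2]
Step 11: demand=5,sold=2 ship[2->3]=2 ship[1->2]=1 ship[0->1]=1 prod=3 -> [26 1 1 2]
Step 12: demand=5,sold=2 ship[2->3]=1 ship[1->2]=1 ship[0->1]=1 prod=3 -> [28 1 1 1]
First stockout at step 4

4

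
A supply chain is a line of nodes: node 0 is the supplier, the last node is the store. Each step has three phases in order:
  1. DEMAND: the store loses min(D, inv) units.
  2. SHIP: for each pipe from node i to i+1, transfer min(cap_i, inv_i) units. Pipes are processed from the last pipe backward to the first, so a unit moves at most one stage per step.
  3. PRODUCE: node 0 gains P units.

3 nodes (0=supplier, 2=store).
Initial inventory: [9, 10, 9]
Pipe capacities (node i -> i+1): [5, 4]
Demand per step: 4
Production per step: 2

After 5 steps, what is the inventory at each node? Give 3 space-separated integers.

Step 1: demand=4,sold=4 ship[1->2]=4 ship[0->1]=5 prod=2 -> inv=[6 11 9]
Step 2: demand=4,sold=4 ship[1->2]=4 ship[0->1]=5 prod=2 -> inv=[3 12 9]
Step 3: demand=4,sold=4 ship[1->2]=4 ship[0->1]=3 prod=2 -> inv=[2 11 9]
Step 4: demand=4,sold=4 ship[1->2]=4 ship[0->1]=2 prod=2 -> inv=[2 9 9]
Step 5: demand=4,sold=4 ship[1->2]=4 ship[0->1]=2 prod=2 -> inv=[2 7 9]

2 7 9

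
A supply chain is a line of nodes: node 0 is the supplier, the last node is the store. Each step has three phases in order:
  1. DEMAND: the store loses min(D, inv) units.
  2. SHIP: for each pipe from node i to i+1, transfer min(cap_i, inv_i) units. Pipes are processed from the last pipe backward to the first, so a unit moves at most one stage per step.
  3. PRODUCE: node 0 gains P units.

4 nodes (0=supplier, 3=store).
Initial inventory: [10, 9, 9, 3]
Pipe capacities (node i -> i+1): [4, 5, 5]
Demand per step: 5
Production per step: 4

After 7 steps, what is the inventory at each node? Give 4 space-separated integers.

Step 1: demand=5,sold=3 ship[2->3]=5 ship[1->2]=5 ship[0->1]=4 prod=4 -> inv=[10 8 9 5]
Step 2: demand=5,sold=5 ship[2->3]=5 ship[1->2]=5 ship[0->1]=4 prod=4 -> inv=[10 7 9 5]
Step 3: demand=5,sold=5 ship[2->3]=5 ship[1->2]=5 ship[0->1]=4 prod=4 -> inv=[10 6 9 5]
Step 4: demand=5,sold=5 ship[2->3]=5 ship[1->2]=5 ship[0->1]=4 prod=4 -> inv=[10 5 9 5]
Step 5: demand=5,sold=5 ship[2->3]=5 ship[1->2]=5 ship[0->1]=4 prod=4 -> inv=[10 4 9 5]
Step 6: demand=5,sold=5 ship[2->3]=5 ship[1->2]=4 ship[0->1]=4 prod=4 -> inv=[10 4 8 5]
Step 7: demand=5,sold=5 ship[2->3]=5 ship[1->2]=4 ship[0->1]=4 prod=4 -> inv=[10 4 7 5]

10 4 7 5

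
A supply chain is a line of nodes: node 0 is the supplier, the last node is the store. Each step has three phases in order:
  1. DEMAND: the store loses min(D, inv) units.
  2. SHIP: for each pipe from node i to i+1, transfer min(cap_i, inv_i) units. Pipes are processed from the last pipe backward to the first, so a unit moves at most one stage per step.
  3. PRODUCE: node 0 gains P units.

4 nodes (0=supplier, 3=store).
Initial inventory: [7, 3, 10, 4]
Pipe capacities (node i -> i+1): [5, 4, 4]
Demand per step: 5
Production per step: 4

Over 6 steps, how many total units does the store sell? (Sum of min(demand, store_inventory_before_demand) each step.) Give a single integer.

Answer: 24

Derivation:
Step 1: sold=4 (running total=4) -> [6 5 9 4]
Step 2: sold=4 (running total=8) -> [5 6 9 4]
Step 3: sold=4 (running total=12) -> [4 7 9 4]
Step 4: sold=4 (running total=16) -> [4 7 9 4]
Step 5: sold=4 (running total=20) -> [4 7 9 4]
Step 6: sold=4 (running total=24) -> [4 7 9 4]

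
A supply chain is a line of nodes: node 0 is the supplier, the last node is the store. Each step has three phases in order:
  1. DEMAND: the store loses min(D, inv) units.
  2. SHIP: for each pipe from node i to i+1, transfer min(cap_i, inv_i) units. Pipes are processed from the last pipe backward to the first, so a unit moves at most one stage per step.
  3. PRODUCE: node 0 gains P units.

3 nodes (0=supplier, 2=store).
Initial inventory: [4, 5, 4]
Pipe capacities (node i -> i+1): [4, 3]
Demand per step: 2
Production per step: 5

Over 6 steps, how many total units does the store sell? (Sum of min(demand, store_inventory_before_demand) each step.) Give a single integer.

Step 1: sold=2 (running total=2) -> [5 6 5]
Step 2: sold=2 (running total=4) -> [6 7 6]
Step 3: sold=2 (running total=6) -> [7 8 7]
Step 4: sold=2 (running total=8) -> [8 9 8]
Step 5: sold=2 (running total=10) -> [9 10 9]
Step 6: sold=2 (running total=12) -> [10 11 10]

Answer: 12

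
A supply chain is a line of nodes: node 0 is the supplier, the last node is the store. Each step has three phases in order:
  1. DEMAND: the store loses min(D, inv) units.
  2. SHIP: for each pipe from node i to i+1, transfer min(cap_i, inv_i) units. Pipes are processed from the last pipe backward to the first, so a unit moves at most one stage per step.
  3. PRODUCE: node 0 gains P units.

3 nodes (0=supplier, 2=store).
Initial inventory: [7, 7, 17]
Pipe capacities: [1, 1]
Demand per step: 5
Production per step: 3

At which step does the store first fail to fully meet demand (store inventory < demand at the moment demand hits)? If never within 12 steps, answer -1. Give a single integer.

Step 1: demand=5,sold=5 ship[1->2]=1 ship[0->1]=1 prod=3 -> [9 7 13]
Step 2: demand=5,sold=5 ship[1->2]=1 ship[0->1]=1 prod=3 -> [11 7 9]
Step 3: demand=5,sold=5 ship[1->2]=1 ship[0->1]=1 prod=3 -> [13 7 5]
Step 4: demand=5,sold=5 ship[1->2]=1 ship[0->1]=1 prod=3 -> [15 7 1]
Step 5: demand=5,sold=1 ship[1->2]=1 ship[0->1]=1 prod=3 -> [17 7 1]
Step 6: demand=5,sold=1 ship[1->2]=1 ship[0->1]=1 prod=3 -> [19 7 1]
Step 7: demand=5,sold=1 ship[1->2]=1 ship[0->1]=1 prod=3 -> [21 7 1]
Step 8: demand=5,sold=1 ship[1->2]=1 ship[0->1]=1 prod=3 -> [23 7 1]
Step 9: demand=5,sold=1 ship[1->2]=1 ship[0->1]=1 prod=3 -> [25 7 1]
Step 10: demand=5,sold=1 ship[1->2]=1 ship[0->1]=1 prod=3 -> [27 7 1]
Step 11: demand=5,sold=1 ship[1->2]=1 ship[0->1]=1 prod=3 -> [29 7 1]
Step 12: demand=5,sold=1 ship[1->2]=1 ship[0->1]=1 prod=3 -> [31 7 1]
First stockout at step 5

5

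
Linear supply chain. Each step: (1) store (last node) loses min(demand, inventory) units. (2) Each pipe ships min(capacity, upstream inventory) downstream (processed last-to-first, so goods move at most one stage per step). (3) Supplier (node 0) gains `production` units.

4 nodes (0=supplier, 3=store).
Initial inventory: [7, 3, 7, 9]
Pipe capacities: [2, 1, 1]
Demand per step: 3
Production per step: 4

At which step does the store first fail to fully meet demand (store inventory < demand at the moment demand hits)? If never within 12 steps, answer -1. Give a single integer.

Step 1: demand=3,sold=3 ship[2->3]=1 ship[1->2]=1 ship[0->1]=2 prod=4 -> [9 4 7 7]
Step 2: demand=3,sold=3 ship[2->3]=1 ship[1->2]=1 ship[0->1]=2 prod=4 -> [11 5 7 5]
Step 3: demand=3,sold=3 ship[2->3]=1 ship[1->2]=1 ship[0->1]=2 prod=4 -> [13 6 7 3]
Step 4: demand=3,sold=3 ship[2->3]=1 ship[1->2]=1 ship[0->1]=2 prod=4 -> [15 7 7 1]
Step 5: demand=3,sold=1 ship[2->3]=1 ship[1->2]=1 ship[0->1]=2 prod=4 -> [17 8 7 1]
Step 6: demand=3,sold=1 ship[2->3]=1 ship[1->2]=1 ship[0->1]=2 prod=4 -> [19 9 7 1]
Step 7: demand=3,sold=1 ship[2->3]=1 ship[1->2]=1 ship[0->1]=2 prod=4 -> [21 10 7 1]
Step 8: demand=3,sold=1 ship[2->3]=1 ship[1->2]=1 ship[0->1]=2 prod=4 -> [23 11 7 1]
Step 9: demand=3,sold=1 ship[2->3]=1 ship[1->2]=1 ship[0->1]=2 prod=4 -> [25 12 7 1]
Step 10: demand=3,sold=1 ship[2->3]=1 ship[1->2]=1 ship[0->1]=2 prod=4 -> [27 13 7 1]
Step 11: demand=3,sold=1 ship[2->3]=1 ship[1->2]=1 ship[0->1]=2 prod=4 -> [29 14 7 1]
Step 12: demand=3,sold=1 ship[2->3]=1 ship[1->2]=1 ship[0->1]=2 prod=4 -> [31 15 7 1]
First stockout at step 5

5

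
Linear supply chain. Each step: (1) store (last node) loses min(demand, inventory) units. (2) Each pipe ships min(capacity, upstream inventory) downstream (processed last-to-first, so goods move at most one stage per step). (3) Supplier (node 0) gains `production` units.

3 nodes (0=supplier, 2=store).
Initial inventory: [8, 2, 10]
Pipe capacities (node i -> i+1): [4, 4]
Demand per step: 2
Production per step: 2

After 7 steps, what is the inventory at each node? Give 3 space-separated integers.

Step 1: demand=2,sold=2 ship[1->2]=2 ship[0->1]=4 prod=2 -> inv=[6 4 10]
Step 2: demand=2,sold=2 ship[1->2]=4 ship[0->1]=4 prod=2 -> inv=[4 4 12]
Step 3: demand=2,sold=2 ship[1->2]=4 ship[0->1]=4 prod=2 -> inv=[2 4 14]
Step 4: demand=2,sold=2 ship[1->2]=4 ship[0->1]=2 prod=2 -> inv=[2 2 16]
Step 5: demand=2,sold=2 ship[1->2]=2 ship[0->1]=2 prod=2 -> inv=[2 2 16]
Step 6: demand=2,sold=2 ship[1->2]=2 ship[0->1]=2 prod=2 -> inv=[2 2 16]
Step 7: demand=2,sold=2 ship[1->2]=2 ship[0->1]=2 prod=2 -> inv=[2 2 16]

2 2 16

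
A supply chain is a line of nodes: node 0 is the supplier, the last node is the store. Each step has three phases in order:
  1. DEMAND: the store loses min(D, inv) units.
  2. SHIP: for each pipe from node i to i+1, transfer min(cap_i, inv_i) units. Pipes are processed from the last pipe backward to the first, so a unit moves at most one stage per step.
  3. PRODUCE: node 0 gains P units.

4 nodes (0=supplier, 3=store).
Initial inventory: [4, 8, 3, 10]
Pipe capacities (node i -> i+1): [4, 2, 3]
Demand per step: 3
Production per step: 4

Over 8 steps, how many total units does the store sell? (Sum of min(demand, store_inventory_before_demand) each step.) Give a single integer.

Step 1: sold=3 (running total=3) -> [4 10 2 10]
Step 2: sold=3 (running total=6) -> [4 12 2 9]
Step 3: sold=3 (running total=9) -> [4 14 2 8]
Step 4: sold=3 (running total=12) -> [4 16 2 7]
Step 5: sold=3 (running total=15) -> [4 18 2 6]
Step 6: sold=3 (running total=18) -> [4 20 2 5]
Step 7: sold=3 (running total=21) -> [4 22 2 4]
Step 8: sold=3 (running total=24) -> [4 24 2 3]

Answer: 24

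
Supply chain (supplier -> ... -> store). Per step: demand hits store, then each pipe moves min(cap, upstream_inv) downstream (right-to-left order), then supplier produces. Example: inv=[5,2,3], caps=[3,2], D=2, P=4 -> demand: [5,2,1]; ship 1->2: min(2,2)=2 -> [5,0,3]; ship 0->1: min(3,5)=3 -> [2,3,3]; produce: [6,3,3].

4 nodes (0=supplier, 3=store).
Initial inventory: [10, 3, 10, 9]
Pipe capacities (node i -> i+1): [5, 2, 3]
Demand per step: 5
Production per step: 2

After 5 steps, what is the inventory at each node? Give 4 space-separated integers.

Step 1: demand=5,sold=5 ship[2->3]=3 ship[1->2]=2 ship[0->1]=5 prod=2 -> inv=[7 6 9 7]
Step 2: demand=5,sold=5 ship[2->3]=3 ship[1->2]=2 ship[0->1]=5 prod=2 -> inv=[4 9 8 5]
Step 3: demand=5,sold=5 ship[2->3]=3 ship[1->2]=2 ship[0->1]=4 prod=2 -> inv=[2 11 7 3]
Step 4: demand=5,sold=3 ship[2->3]=3 ship[1->2]=2 ship[0->1]=2 prod=2 -> inv=[2 11 6 3]
Step 5: demand=5,sold=3 ship[2->3]=3 ship[1->2]=2 ship[0->1]=2 prod=2 -> inv=[2 11 5 3]

2 11 5 3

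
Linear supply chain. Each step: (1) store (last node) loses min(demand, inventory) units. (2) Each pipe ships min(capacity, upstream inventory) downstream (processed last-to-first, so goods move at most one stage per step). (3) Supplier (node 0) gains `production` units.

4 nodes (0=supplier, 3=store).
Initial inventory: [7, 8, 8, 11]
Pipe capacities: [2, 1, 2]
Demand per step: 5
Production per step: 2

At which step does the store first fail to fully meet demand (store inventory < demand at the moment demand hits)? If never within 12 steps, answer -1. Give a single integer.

Step 1: demand=5,sold=5 ship[2->3]=2 ship[1->2]=1 ship[0->1]=2 prod=2 -> [7 9 7 8]
Step 2: demand=5,sold=5 ship[2->3]=2 ship[1->2]=1 ship[0->1]=2 prod=2 -> [7 10 6 5]
Step 3: demand=5,sold=5 ship[2->3]=2 ship[1->2]=1 ship[0->1]=2 prod=2 -> [7 11 5 2]
Step 4: demand=5,sold=2 ship[2->3]=2 ship[1->2]=1 ship[0->1]=2 prod=2 -> [7 12 4 2]
Step 5: demand=5,sold=2 ship[2->3]=2 ship[1->2]=1 ship[0->1]=2 prod=2 -> [7 13 3 2]
Step 6: demand=5,sold=2 ship[2->3]=2 ship[1->2]=1 ship[0->1]=2 prod=2 -> [7 14 2 2]
Step 7: demand=5,sold=2 ship[2->3]=2 ship[1->2]=1 ship[0->1]=2 prod=2 -> [7 15 1 2]
Step 8: demand=5,sold=2 ship[2->3]=1 ship[1->2]=1 ship[0->1]=2 prod=2 -> [7 16 1 1]
Step 9: demand=5,sold=1 ship[2->3]=1 ship[1->2]=1 ship[0->1]=2 prod=2 -> [7 17 1 1]
Step 10: demand=5,sold=1 ship[2->3]=1 ship[1->2]=1 ship[0->1]=2 prod=2 -> [7 18 1 1]
Step 11: demand=5,sold=1 ship[2->3]=1 ship[1->2]=1 ship[0->1]=2 prod=2 -> [7 19 1 1]
Step 12: demand=5,sold=1 ship[2->3]=1 ship[1->2]=1 ship[0->1]=2 prod=2 -> [7 20 1 1]
First stockout at step 4

4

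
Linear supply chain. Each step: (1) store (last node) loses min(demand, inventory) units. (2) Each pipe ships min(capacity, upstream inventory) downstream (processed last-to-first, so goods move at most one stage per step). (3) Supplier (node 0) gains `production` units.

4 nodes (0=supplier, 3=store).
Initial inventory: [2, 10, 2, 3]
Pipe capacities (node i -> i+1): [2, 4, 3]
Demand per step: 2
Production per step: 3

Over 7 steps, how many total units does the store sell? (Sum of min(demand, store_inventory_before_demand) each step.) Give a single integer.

Step 1: sold=2 (running total=2) -> [3 8 4 3]
Step 2: sold=2 (running total=4) -> [4 6 5 4]
Step 3: sold=2 (running total=6) -> [5 4 6 5]
Step 4: sold=2 (running total=8) -> [6 2 7 6]
Step 5: sold=2 (running total=10) -> [7 2 6 7]
Step 6: sold=2 (running total=12) -> [8 2 5 8]
Step 7: sold=2 (running total=14) -> [9 2 4 9]

Answer: 14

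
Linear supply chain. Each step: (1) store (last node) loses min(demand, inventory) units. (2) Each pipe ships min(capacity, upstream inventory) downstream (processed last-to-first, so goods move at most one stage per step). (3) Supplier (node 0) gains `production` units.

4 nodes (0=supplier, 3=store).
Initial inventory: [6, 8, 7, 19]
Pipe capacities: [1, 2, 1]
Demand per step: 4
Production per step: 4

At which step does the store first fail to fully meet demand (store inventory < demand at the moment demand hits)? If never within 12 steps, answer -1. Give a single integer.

Step 1: demand=4,sold=4 ship[2->3]=1 ship[1->2]=2 ship[0->1]=1 prod=4 -> [9 7 8 16]
Step 2: demand=4,sold=4 ship[2->3]=1 ship[1->2]=2 ship[0->1]=1 prod=4 -> [12 6 9 13]
Step 3: demand=4,sold=4 ship[2->3]=1 ship[1->2]=2 ship[0->1]=1 prod=4 -> [15 5 10 10]
Step 4: demand=4,sold=4 ship[2->3]=1 ship[1->2]=2 ship[0->1]=1 prod=4 -> [18 4 11 7]
Step 5: demand=4,sold=4 ship[2->3]=1 ship[1->2]=2 ship[0->1]=1 prod=4 -> [21 3 12 4]
Step 6: demand=4,sold=4 ship[2->3]=1 ship[1->2]=2 ship[0->1]=1 prod=4 -> [24 2 13 1]
Step 7: demand=4,sold=1 ship[2->3]=1 ship[1->2]=2 ship[0->1]=1 prod=4 -> [27 1 14 1]
Step 8: demand=4,sold=1 ship[2->3]=1 ship[1->2]=1 ship[0->1]=1 prod=4 -> [30 1 14 1]
Step 9: demand=4,sold=1 ship[2->3]=1 ship[1->2]=1 ship[0->1]=1 prod=4 -> [33 1 14 1]
Step 10: demand=4,sold=1 ship[2->3]=1 ship[1->2]=1 ship[0->1]=1 prod=4 -> [36 1 14 1]
Step 11: demand=4,sold=1 ship[2->3]=1 ship[1->2]=1 ship[0->1]=1 prod=4 -> [39 1 14 1]
Step 12: demand=4,sold=1 ship[2->3]=1 ship[1->2]=1 ship[0->1]=1 prod=4 -> [42 1 14 1]
First stockout at step 7

7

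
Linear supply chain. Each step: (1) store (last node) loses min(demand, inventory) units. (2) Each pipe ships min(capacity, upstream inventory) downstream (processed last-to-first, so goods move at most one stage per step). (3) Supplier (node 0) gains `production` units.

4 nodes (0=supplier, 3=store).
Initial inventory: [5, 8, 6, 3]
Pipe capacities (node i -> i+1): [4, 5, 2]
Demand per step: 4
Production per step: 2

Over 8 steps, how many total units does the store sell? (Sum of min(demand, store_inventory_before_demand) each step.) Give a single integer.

Answer: 17

Derivation:
Step 1: sold=3 (running total=3) -> [3 7 9 2]
Step 2: sold=2 (running total=5) -> [2 5 12 2]
Step 3: sold=2 (running total=7) -> [2 2 15 2]
Step 4: sold=2 (running total=9) -> [2 2 15 2]
Step 5: sold=2 (running total=11) -> [2 2 15 2]
Step 6: sold=2 (running total=13) -> [2 2 15 2]
Step 7: sold=2 (running total=15) -> [2 2 15 2]
Step 8: sold=2 (running total=17) -> [2 2 15 2]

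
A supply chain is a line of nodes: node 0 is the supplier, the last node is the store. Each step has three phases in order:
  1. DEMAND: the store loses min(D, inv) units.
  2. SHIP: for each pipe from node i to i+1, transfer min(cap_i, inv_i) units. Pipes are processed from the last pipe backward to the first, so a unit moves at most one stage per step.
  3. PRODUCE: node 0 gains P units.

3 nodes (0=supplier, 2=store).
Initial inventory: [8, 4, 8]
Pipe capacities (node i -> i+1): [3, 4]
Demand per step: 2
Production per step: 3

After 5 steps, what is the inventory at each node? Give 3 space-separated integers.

Step 1: demand=2,sold=2 ship[1->2]=4 ship[0->1]=3 prod=3 -> inv=[8 3 10]
Step 2: demand=2,sold=2 ship[1->2]=3 ship[0->1]=3 prod=3 -> inv=[8 3 11]
Step 3: demand=2,sold=2 ship[1->2]=3 ship[0->1]=3 prod=3 -> inv=[8 3 12]
Step 4: demand=2,sold=2 ship[1->2]=3 ship[0->1]=3 prod=3 -> inv=[8 3 13]
Step 5: demand=2,sold=2 ship[1->2]=3 ship[0->1]=3 prod=3 -> inv=[8 3 14]

8 3 14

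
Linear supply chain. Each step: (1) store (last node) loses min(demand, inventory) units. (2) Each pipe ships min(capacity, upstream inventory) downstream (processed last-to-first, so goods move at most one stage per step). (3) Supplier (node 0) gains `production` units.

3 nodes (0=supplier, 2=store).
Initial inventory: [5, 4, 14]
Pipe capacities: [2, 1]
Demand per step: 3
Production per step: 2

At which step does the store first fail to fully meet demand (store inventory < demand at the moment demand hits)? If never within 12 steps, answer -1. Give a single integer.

Step 1: demand=3,sold=3 ship[1->2]=1 ship[0->1]=2 prod=2 -> [5 5 12]
Step 2: demand=3,sold=3 ship[1->2]=1 ship[0->1]=2 prod=2 -> [5 6 10]
Step 3: demand=3,sold=3 ship[1->2]=1 ship[0->1]=2 prod=2 -> [5 7 8]
Step 4: demand=3,sold=3 ship[1->2]=1 ship[0->1]=2 prod=2 -> [5 8 6]
Step 5: demand=3,sold=3 ship[1->2]=1 ship[0->1]=2 prod=2 -> [5 9 4]
Step 6: demand=3,sold=3 ship[1->2]=1 ship[0->1]=2 prod=2 -> [5 10 2]
Step 7: demand=3,sold=2 ship[1->2]=1 ship[0->1]=2 prod=2 -> [5 11 1]
Step 8: demand=3,sold=1 ship[1->2]=1 ship[0->1]=2 prod=2 -> [5 12 1]
Step 9: demand=3,sold=1 ship[1->2]=1 ship[0->1]=2 prod=2 -> [5 13 1]
Step 10: demand=3,sold=1 ship[1->2]=1 ship[0->1]=2 prod=2 -> [5 14 1]
Step 11: demand=3,sold=1 ship[1->2]=1 ship[0->1]=2 prod=2 -> [5 15 1]
Step 12: demand=3,sold=1 ship[1->2]=1 ship[0->1]=2 prod=2 -> [5 16 1]
First stockout at step 7

7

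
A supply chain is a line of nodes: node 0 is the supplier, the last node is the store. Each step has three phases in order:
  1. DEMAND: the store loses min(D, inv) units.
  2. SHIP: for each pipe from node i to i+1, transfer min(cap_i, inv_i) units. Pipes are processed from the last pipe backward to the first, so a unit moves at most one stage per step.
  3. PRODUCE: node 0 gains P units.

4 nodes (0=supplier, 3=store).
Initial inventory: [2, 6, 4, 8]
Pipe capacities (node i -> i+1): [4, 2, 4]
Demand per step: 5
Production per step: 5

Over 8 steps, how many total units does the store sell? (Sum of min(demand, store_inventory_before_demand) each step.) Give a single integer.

Answer: 24

Derivation:
Step 1: sold=5 (running total=5) -> [5 6 2 7]
Step 2: sold=5 (running total=10) -> [6 8 2 4]
Step 3: sold=4 (running total=14) -> [7 10 2 2]
Step 4: sold=2 (running total=16) -> [8 12 2 2]
Step 5: sold=2 (running total=18) -> [9 14 2 2]
Step 6: sold=2 (running total=20) -> [10 16 2 2]
Step 7: sold=2 (running total=22) -> [11 18 2 2]
Step 8: sold=2 (running total=24) -> [12 20 2 2]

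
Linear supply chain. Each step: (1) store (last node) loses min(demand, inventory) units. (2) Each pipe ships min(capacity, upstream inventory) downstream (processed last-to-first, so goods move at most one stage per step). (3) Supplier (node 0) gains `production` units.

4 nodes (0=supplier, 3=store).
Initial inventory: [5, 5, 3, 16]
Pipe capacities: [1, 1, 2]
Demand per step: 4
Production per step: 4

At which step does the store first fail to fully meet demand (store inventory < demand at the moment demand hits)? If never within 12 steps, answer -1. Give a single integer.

Step 1: demand=4,sold=4 ship[2->3]=2 ship[1->2]=1 ship[0->1]=1 prod=4 -> [8 5 2 14]
Step 2: demand=4,sold=4 ship[2->3]=2 ship[1->2]=1 ship[0->1]=1 prod=4 -> [11 5 1 12]
Step 3: demand=4,sold=4 ship[2->3]=1 ship[1->2]=1 ship[0->1]=1 prod=4 -> [14 5 1 9]
Step 4: demand=4,sold=4 ship[2->3]=1 ship[1->2]=1 ship[0->1]=1 prod=4 -> [17 5 1 6]
Step 5: demand=4,sold=4 ship[2->3]=1 ship[1->2]=1 ship[0->1]=1 prod=4 -> [20 5 1 3]
Step 6: demand=4,sold=3 ship[2->3]=1 ship[1->2]=1 ship[0->1]=1 prod=4 -> [23 5 1 1]
Step 7: demand=4,sold=1 ship[2->3]=1 ship[1->2]=1 ship[0->1]=1 prod=4 -> [26 5 1 1]
Step 8: demand=4,sold=1 ship[2->3]=1 ship[1->2]=1 ship[0->1]=1 prod=4 -> [29 5 1 1]
Step 9: demand=4,sold=1 ship[2->3]=1 ship[1->2]=1 ship[0->1]=1 prod=4 -> [32 5 1 1]
Step 10: demand=4,sold=1 ship[2->3]=1 ship[1->2]=1 ship[0->1]=1 prod=4 -> [35 5 1 1]
Step 11: demand=4,sold=1 ship[2->3]=1 ship[1->2]=1 ship[0->1]=1 prod=4 -> [38 5 1 1]
Step 12: demand=4,sold=1 ship[2->3]=1 ship[1->2]=1 ship[0->1]=1 prod=4 -> [41 5 1 1]
First stockout at step 6

6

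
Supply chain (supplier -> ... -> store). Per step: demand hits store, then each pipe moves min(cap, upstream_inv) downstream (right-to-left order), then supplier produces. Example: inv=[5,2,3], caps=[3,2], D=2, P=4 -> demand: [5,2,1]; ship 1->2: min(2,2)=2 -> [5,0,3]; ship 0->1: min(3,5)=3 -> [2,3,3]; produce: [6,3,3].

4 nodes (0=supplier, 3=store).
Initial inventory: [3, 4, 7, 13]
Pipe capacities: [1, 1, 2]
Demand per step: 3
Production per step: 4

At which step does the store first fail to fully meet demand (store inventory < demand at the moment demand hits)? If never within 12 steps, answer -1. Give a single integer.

Step 1: demand=3,sold=3 ship[2->3]=2 ship[1->2]=1 ship[0->1]=1 prod=4 -> [6 4 6 12]
Step 2: demand=3,sold=3 ship[2->3]=2 ship[1->2]=1 ship[0->1]=1 prod=4 -> [9 4 5 11]
Step 3: demand=3,sold=3 ship[2->3]=2 ship[1->2]=1 ship[0->1]=1 prod=4 -> [12 4 4 10]
Step 4: demand=3,sold=3 ship[2->3]=2 ship[1->2]=1 ship[0->1]=1 prod=4 -> [15 4 3 9]
Step 5: demand=3,sold=3 ship[2->3]=2 ship[1->2]=1 ship[0->1]=1 prod=4 -> [18 4 2 8]
Step 6: demand=3,sold=3 ship[2->3]=2 ship[1->2]=1 ship[0->1]=1 prod=4 -> [21 4 1 7]
Step 7: demand=3,sold=3 ship[2->3]=1 ship[1->2]=1 ship[0->1]=1 prod=4 -> [24 4 1 5]
Step 8: demand=3,sold=3 ship[2->3]=1 ship[1->2]=1 ship[0->1]=1 prod=4 -> [27 4 1 3]
Step 9: demand=3,sold=3 ship[2->3]=1 ship[1->2]=1 ship[0->1]=1 prod=4 -> [30 4 1 1]
Step 10: demand=3,sold=1 ship[2->3]=1 ship[1->2]=1 ship[0->1]=1 prod=4 -> [33 4 1 1]
Step 11: demand=3,sold=1 ship[2->3]=1 ship[1->2]=1 ship[0->1]=1 prod=4 -> [36 4 1 1]
Step 12: demand=3,sold=1 ship[2->3]=1 ship[1->2]=1 ship[0->1]=1 prod=4 -> [39 4 1 1]
First stockout at step 10

10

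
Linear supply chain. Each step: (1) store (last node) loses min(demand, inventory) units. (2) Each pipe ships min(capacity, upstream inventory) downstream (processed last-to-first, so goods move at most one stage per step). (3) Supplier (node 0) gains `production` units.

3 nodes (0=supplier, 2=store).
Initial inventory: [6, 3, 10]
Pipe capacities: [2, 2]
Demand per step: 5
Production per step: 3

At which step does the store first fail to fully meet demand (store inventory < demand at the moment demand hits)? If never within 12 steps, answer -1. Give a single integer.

Step 1: demand=5,sold=5 ship[1->2]=2 ship[0->1]=2 prod=3 -> [7 3 7]
Step 2: demand=5,sold=5 ship[1->2]=2 ship[0->1]=2 prod=3 -> [8 3 4]
Step 3: demand=5,sold=4 ship[1->2]=2 ship[0->1]=2 prod=3 -> [9 3 2]
Step 4: demand=5,sold=2 ship[1->2]=2 ship[0->1]=2 prod=3 -> [10 3 2]
Step 5: demand=5,sold=2 ship[1->2]=2 ship[0->1]=2 prod=3 -> [11 3 2]
Step 6: demand=5,sold=2 ship[1->2]=2 ship[0->1]=2 prod=3 -> [12 3 2]
Step 7: demand=5,sold=2 ship[1->2]=2 ship[0->1]=2 prod=3 -> [13 3 2]
Step 8: demand=5,sold=2 ship[1->2]=2 ship[0->1]=2 prod=3 -> [14 3 2]
Step 9: demand=5,sold=2 ship[1->2]=2 ship[0->1]=2 prod=3 -> [15 3 2]
Step 10: demand=5,sold=2 ship[1->2]=2 ship[0->1]=2 prod=3 -> [16 3 2]
Step 11: demand=5,sold=2 ship[1->2]=2 ship[0->1]=2 prod=3 -> [17 3 2]
Step 12: demand=5,sold=2 ship[1->2]=2 ship[0->1]=2 prod=3 -> [18 3 2]
First stockout at step 3

3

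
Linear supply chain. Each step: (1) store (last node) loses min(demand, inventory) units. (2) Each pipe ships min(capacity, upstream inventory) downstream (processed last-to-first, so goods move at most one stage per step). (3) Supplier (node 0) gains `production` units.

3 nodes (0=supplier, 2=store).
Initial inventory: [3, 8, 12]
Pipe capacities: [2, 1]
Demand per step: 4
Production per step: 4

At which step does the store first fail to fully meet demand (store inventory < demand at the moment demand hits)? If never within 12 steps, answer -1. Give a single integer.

Step 1: demand=4,sold=4 ship[1->2]=1 ship[0->1]=2 prod=4 -> [5 9 9]
Step 2: demand=4,sold=4 ship[1->2]=1 ship[0->1]=2 prod=4 -> [7 10 6]
Step 3: demand=4,sold=4 ship[1->2]=1 ship[0->1]=2 prod=4 -> [9 11 3]
Step 4: demand=4,sold=3 ship[1->2]=1 ship[0->1]=2 prod=4 -> [11 12 1]
Step 5: demand=4,sold=1 ship[1->2]=1 ship[0->1]=2 prod=4 -> [13 13 1]
Step 6: demand=4,sold=1 ship[1->2]=1 ship[0->1]=2 prod=4 -> [15 14 1]
Step 7: demand=4,sold=1 ship[1->2]=1 ship[0->1]=2 prod=4 -> [17 15 1]
Step 8: demand=4,sold=1 ship[1->2]=1 ship[0->1]=2 prod=4 -> [19 16 1]
Step 9: demand=4,sold=1 ship[1->2]=1 ship[0->1]=2 prod=4 -> [21 17 1]
Step 10: demand=4,sold=1 ship[1->2]=1 ship[0->1]=2 prod=4 -> [23 18 1]
Step 11: demand=4,sold=1 ship[1->2]=1 ship[0->1]=2 prod=4 -> [25 19 1]
Step 12: demand=4,sold=1 ship[1->2]=1 ship[0->1]=2 prod=4 -> [27 20 1]
First stockout at step 4

4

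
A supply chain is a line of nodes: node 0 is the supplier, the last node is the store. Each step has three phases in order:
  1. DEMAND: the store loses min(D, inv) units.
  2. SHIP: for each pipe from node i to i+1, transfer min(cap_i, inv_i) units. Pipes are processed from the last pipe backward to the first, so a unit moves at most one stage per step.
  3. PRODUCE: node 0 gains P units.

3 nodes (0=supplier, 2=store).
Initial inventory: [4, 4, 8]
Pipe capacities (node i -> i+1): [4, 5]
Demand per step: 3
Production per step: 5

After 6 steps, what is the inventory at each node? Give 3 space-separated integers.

Step 1: demand=3,sold=3 ship[1->2]=4 ship[0->1]=4 prod=5 -> inv=[5 4 9]
Step 2: demand=3,sold=3 ship[1->2]=4 ship[0->1]=4 prod=5 -> inv=[6 4 10]
Step 3: demand=3,sold=3 ship[1->2]=4 ship[0->1]=4 prod=5 -> inv=[7 4 11]
Step 4: demand=3,sold=3 ship[1->2]=4 ship[0->1]=4 prod=5 -> inv=[8 4 12]
Step 5: demand=3,sold=3 ship[1->2]=4 ship[0->1]=4 prod=5 -> inv=[9 4 13]
Step 6: demand=3,sold=3 ship[1->2]=4 ship[0->1]=4 prod=5 -> inv=[10 4 14]

10 4 14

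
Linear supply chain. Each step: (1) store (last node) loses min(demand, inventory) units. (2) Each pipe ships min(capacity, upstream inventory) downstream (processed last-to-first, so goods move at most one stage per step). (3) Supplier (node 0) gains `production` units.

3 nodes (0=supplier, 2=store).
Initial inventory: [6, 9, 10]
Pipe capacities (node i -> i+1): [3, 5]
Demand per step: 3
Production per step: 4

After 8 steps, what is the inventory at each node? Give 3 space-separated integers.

Step 1: demand=3,sold=3 ship[1->2]=5 ship[0->1]=3 prod=4 -> inv=[7 7 12]
Step 2: demand=3,sold=3 ship[1->2]=5 ship[0->1]=3 prod=4 -> inv=[8 5 14]
Step 3: demand=3,sold=3 ship[1->2]=5 ship[0->1]=3 prod=4 -> inv=[9 3 16]
Step 4: demand=3,sold=3 ship[1->2]=3 ship[0->1]=3 prod=4 -> inv=[10 3 16]
Step 5: demand=3,sold=3 ship[1->2]=3 ship[0->1]=3 prod=4 -> inv=[11 3 16]
Step 6: demand=3,sold=3 ship[1->2]=3 ship[0->1]=3 prod=4 -> inv=[12 3 16]
Step 7: demand=3,sold=3 ship[1->2]=3 ship[0->1]=3 prod=4 -> inv=[13 3 16]
Step 8: demand=3,sold=3 ship[1->2]=3 ship[0->1]=3 prod=4 -> inv=[14 3 16]

14 3 16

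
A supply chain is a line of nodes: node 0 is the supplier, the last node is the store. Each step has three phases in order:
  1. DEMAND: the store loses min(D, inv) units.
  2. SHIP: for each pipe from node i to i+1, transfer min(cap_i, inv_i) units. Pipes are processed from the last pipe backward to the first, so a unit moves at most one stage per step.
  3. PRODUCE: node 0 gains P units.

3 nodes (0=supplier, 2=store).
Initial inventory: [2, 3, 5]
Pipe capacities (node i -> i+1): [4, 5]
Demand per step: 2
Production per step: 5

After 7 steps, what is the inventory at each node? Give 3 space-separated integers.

Step 1: demand=2,sold=2 ship[1->2]=3 ship[0->1]=2 prod=5 -> inv=[5 2 6]
Step 2: demand=2,sold=2 ship[1->2]=2 ship[0->1]=4 prod=5 -> inv=[6 4 6]
Step 3: demand=2,sold=2 ship[1->2]=4 ship[0->1]=4 prod=5 -> inv=[7 4 8]
Step 4: demand=2,sold=2 ship[1->2]=4 ship[0->1]=4 prod=5 -> inv=[8 4 10]
Step 5: demand=2,sold=2 ship[1->2]=4 ship[0->1]=4 prod=5 -> inv=[9 4 12]
Step 6: demand=2,sold=2 ship[1->2]=4 ship[0->1]=4 prod=5 -> inv=[10 4 14]
Step 7: demand=2,sold=2 ship[1->2]=4 ship[0->1]=4 prod=5 -> inv=[11 4 16]

11 4 16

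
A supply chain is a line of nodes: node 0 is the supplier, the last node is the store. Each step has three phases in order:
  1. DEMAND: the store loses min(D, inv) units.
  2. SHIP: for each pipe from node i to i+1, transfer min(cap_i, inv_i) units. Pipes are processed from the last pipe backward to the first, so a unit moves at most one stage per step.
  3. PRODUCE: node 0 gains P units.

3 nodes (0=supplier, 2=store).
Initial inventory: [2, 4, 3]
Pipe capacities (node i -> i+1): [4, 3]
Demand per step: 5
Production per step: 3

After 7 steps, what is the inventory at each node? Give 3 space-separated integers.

Step 1: demand=5,sold=3 ship[1->2]=3 ship[0->1]=2 prod=3 -> inv=[3 3 3]
Step 2: demand=5,sold=3 ship[1->2]=3 ship[0->1]=3 prod=3 -> inv=[3 3 3]
Step 3: demand=5,sold=3 ship[1->2]=3 ship[0->1]=3 prod=3 -> inv=[3 3 3]
Step 4: demand=5,sold=3 ship[1->2]=3 ship[0->1]=3 prod=3 -> inv=[3 3 3]
Step 5: demand=5,sold=3 ship[1->2]=3 ship[0->1]=3 prod=3 -> inv=[3 3 3]
Step 6: demand=5,sold=3 ship[1->2]=3 ship[0->1]=3 prod=3 -> inv=[3 3 3]
Step 7: demand=5,sold=3 ship[1->2]=3 ship[0->1]=3 prod=3 -> inv=[3 3 3]

3 3 3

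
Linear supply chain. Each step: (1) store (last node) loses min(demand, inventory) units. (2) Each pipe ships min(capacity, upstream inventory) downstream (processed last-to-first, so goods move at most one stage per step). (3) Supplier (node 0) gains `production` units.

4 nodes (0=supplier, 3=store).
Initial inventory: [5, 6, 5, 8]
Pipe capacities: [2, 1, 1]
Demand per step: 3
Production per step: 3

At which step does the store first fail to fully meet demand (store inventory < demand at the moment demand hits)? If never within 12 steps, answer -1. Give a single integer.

Step 1: demand=3,sold=3 ship[2->3]=1 ship[1->2]=1 ship[0->1]=2 prod=3 -> [6 7 5 6]
Step 2: demand=3,sold=3 ship[2->3]=1 ship[1->2]=1 ship[0->1]=2 prod=3 -> [7 8 5 4]
Step 3: demand=3,sold=3 ship[2->3]=1 ship[1->2]=1 ship[0->1]=2 prod=3 -> [8 9 5 2]
Step 4: demand=3,sold=2 ship[2->3]=1 ship[1->2]=1 ship[0->1]=2 prod=3 -> [9 10 5 1]
Step 5: demand=3,sold=1 ship[2->3]=1 ship[1->2]=1 ship[0->1]=2 prod=3 -> [10 11 5 1]
Step 6: demand=3,sold=1 ship[2->3]=1 ship[1->2]=1 ship[0->1]=2 prod=3 -> [11 12 5 1]
Step 7: demand=3,sold=1 ship[2->3]=1 ship[1->2]=1 ship[0->1]=2 prod=3 -> [12 13 5 1]
Step 8: demand=3,sold=1 ship[2->3]=1 ship[1->2]=1 ship[0->1]=2 prod=3 -> [13 14 5 1]
Step 9: demand=3,sold=1 ship[2->3]=1 ship[1->2]=1 ship[0->1]=2 prod=3 -> [14 15 5 1]
Step 10: demand=3,sold=1 ship[2->3]=1 ship[1->2]=1 ship[0->1]=2 prod=3 -> [15 16 5 1]
Step 11: demand=3,sold=1 ship[2->3]=1 ship[1->2]=1 ship[0->1]=2 prod=3 -> [16 17 5 1]
Step 12: demand=3,sold=1 ship[2->3]=1 ship[1->2]=1 ship[0->1]=2 prod=3 -> [17 18 5 1]
First stockout at step 4

4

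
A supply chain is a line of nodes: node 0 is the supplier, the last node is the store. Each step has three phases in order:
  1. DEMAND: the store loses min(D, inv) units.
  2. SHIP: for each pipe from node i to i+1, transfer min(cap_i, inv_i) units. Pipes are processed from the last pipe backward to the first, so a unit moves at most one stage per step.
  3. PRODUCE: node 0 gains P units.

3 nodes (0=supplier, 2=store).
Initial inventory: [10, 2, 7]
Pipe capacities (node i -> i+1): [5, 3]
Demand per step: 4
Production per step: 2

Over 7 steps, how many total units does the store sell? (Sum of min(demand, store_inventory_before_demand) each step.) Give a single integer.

Answer: 24

Derivation:
Step 1: sold=4 (running total=4) -> [7 5 5]
Step 2: sold=4 (running total=8) -> [4 7 4]
Step 3: sold=4 (running total=12) -> [2 8 3]
Step 4: sold=3 (running total=15) -> [2 7 3]
Step 5: sold=3 (running total=18) -> [2 6 3]
Step 6: sold=3 (running total=21) -> [2 5 3]
Step 7: sold=3 (running total=24) -> [2 4 3]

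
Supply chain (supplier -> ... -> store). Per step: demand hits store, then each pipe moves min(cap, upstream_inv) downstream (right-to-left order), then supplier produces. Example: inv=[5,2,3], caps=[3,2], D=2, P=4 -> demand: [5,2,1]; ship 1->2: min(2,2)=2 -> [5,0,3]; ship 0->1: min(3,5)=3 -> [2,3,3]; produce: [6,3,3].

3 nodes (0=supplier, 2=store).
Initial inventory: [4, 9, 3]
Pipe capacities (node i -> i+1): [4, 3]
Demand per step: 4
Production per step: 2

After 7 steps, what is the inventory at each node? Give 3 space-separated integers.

Step 1: demand=4,sold=3 ship[1->2]=3 ship[0->1]=4 prod=2 -> inv=[2 10 3]
Step 2: demand=4,sold=3 ship[1->2]=3 ship[0->1]=2 prod=2 -> inv=[2 9 3]
Step 3: demand=4,sold=3 ship[1->2]=3 ship[0->1]=2 prod=2 -> inv=[2 8 3]
Step 4: demand=4,sold=3 ship[1->2]=3 ship[0->1]=2 prod=2 -> inv=[2 7 3]
Step 5: demand=4,sold=3 ship[1->2]=3 ship[0->1]=2 prod=2 -> inv=[2 6 3]
Step 6: demand=4,sold=3 ship[1->2]=3 ship[0->1]=2 prod=2 -> inv=[2 5 3]
Step 7: demand=4,sold=3 ship[1->2]=3 ship[0->1]=2 prod=2 -> inv=[2 4 3]

2 4 3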